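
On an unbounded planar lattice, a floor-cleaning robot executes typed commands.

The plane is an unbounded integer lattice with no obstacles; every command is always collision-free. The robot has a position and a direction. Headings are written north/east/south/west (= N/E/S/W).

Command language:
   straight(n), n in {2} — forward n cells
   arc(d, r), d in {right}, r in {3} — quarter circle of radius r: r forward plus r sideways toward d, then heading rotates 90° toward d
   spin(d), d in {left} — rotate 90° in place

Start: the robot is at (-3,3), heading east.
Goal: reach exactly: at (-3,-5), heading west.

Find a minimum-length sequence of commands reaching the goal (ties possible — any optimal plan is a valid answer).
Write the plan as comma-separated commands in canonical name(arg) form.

t0: at (-3,3), heading east
step 1 (arc(right, 3)): at (0,0), heading south
step 2 (straight(2)): at (0,-2), heading south
step 3 (arc(right, 3)): at (-3,-5), heading west
minimal: 3 command(s), checked below 3.

arc(right, 3), straight(2), arc(right, 3)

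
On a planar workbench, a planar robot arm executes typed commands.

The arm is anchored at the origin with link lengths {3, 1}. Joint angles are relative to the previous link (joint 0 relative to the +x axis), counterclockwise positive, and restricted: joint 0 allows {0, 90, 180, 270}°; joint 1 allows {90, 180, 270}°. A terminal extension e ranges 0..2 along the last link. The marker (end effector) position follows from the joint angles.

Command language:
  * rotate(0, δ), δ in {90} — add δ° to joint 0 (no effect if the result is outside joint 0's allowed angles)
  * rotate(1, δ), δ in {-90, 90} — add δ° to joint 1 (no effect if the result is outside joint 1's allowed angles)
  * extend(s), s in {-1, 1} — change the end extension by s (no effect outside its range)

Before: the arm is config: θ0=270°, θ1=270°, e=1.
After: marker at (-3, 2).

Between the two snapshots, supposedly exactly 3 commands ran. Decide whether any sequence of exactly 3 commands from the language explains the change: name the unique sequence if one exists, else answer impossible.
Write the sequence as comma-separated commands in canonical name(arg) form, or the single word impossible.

rotate(0, 90), rotate(0, 90), rotate(0, 90)

t0: config: θ0=270°, θ1=270°, e=1
1. rotate(0, 90) → config: θ0=0°, θ1=270°, e=1
2. rotate(0, 90) → config: θ0=90°, θ1=270°, e=1
3. rotate(0, 90) → config: θ0=180°, θ1=270°, e=1
no rival 3-sequence matches.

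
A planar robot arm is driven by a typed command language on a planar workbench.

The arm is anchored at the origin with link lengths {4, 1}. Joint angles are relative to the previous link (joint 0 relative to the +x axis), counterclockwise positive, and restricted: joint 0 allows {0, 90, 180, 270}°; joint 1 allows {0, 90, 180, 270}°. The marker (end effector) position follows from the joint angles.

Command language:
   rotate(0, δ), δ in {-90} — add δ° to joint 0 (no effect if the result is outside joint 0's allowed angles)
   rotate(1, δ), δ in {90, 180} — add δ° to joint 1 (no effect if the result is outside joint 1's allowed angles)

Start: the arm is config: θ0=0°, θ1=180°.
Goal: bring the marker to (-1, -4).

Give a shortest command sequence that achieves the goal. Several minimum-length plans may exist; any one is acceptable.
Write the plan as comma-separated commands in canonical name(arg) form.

rotate(1, 90), rotate(0, -90)

initial: config: θ0=0°, θ1=180°
[1] after rotate(1, 90): config: θ0=0°, θ1=270°
[2] after rotate(0, -90): config: θ0=270°, θ1=270°
minimal: 2 command(s), checked below 2.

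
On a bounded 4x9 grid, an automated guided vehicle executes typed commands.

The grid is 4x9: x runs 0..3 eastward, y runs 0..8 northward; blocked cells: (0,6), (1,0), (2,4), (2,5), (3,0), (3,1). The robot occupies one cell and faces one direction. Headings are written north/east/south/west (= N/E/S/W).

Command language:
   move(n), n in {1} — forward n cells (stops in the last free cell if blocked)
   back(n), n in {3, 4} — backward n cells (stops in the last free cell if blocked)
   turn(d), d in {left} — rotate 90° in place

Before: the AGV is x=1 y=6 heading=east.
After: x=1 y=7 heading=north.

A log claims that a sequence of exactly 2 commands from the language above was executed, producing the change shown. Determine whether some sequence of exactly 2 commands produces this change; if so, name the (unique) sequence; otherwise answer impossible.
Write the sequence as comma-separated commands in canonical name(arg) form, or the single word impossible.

turn(left), move(1)

key: position moved to (1,7) AND the heading swung to N — translation plus rotation needed
begin: x=1 y=6 heading=east
[1] after turn(left): x=1 y=6 heading=north
[2] after move(1): x=1 y=7 heading=north
uniquely the one of 16 2-step routes that fits.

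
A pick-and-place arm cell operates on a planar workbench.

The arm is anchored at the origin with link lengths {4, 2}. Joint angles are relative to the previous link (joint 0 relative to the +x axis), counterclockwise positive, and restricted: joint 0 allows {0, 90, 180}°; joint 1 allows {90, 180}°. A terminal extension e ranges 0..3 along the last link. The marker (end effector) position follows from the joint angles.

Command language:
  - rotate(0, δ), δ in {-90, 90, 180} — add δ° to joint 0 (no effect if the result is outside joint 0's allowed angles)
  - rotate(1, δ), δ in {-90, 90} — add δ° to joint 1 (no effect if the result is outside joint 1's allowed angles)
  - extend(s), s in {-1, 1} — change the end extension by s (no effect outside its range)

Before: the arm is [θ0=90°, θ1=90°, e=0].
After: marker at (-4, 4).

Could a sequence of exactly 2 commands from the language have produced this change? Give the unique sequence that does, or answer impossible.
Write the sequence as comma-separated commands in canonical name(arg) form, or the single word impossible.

extend(1), extend(1)

initial: [θ0=90°, θ1=90°, e=0]
1. extend(1) → [θ0=90°, θ1=90°, e=1]
2. extend(1) → [θ0=90°, θ1=90°, e=2]
no rival 2-sequence matches.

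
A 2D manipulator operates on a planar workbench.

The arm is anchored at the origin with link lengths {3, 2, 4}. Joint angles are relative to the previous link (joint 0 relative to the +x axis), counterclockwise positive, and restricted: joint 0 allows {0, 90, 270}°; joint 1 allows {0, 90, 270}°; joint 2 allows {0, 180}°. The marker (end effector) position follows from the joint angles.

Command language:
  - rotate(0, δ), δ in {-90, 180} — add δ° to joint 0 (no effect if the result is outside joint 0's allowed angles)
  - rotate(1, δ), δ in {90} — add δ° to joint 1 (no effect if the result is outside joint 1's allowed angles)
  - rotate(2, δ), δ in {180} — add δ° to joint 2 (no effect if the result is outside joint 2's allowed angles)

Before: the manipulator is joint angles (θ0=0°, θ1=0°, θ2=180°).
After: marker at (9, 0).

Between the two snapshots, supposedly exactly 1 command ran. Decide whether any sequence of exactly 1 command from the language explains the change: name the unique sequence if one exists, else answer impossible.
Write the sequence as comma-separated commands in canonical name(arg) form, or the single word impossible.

rotate(2, 180)

from: joint angles (θ0=0°, θ1=0°, θ2=180°)
1. rotate(2, 180) → joint angles (θ0=0°, θ1=0°, θ2=0°)
all 4 alternatives checked — unique.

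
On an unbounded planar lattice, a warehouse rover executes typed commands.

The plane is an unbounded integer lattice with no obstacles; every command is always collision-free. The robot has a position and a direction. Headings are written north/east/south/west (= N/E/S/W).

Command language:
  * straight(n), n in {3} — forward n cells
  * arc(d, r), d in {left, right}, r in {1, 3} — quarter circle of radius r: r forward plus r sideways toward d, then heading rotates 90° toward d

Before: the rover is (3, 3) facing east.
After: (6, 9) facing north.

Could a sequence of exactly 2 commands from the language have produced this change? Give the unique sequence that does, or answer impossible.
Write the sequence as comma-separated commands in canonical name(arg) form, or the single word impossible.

arc(left, 3), straight(3)

key: order matters: swapping arc(left, 3) and straight(3) lands elsewhere
begin: (3, 3) facing east
1. arc(left, 3) → (6, 6) facing north
2. straight(3) → (6, 9) facing north
no rival 2-sequence matches.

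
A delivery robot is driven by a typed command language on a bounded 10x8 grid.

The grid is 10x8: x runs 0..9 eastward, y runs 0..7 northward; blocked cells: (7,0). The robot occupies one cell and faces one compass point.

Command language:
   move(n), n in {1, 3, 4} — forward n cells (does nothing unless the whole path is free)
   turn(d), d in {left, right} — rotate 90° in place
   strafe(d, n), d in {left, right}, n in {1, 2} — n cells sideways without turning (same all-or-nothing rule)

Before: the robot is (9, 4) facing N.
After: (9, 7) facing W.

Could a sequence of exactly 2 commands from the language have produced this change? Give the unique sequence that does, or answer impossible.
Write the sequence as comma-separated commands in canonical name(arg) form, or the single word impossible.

key: order matters: swapping move(3) and turn(left) lands elsewhere
t0: (9, 4) facing N
1. move(3) → (9, 7) facing N
2. turn(left) → (9, 7) facing W
uniquely the one of 81 2-step routes that fits.

move(3), turn(left)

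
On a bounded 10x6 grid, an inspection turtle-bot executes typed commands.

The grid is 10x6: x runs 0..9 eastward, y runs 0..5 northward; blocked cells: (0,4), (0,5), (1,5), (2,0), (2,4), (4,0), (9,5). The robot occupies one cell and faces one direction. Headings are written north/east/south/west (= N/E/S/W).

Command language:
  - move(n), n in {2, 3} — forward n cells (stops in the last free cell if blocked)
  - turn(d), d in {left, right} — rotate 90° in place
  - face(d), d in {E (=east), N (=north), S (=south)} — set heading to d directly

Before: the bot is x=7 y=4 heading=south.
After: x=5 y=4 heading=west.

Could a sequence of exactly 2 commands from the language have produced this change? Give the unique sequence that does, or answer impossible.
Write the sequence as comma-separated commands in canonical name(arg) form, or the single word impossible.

key: position moved to (5,4) AND the heading swung to W — translation plus rotation needed
initial: x=7 y=4 heading=south
t=1 turn(right) ⇒ x=7 y=4 heading=west
t=2 move(2) ⇒ x=5 y=4 heading=west
no other 2-command option fits: unique.

turn(right), move(2)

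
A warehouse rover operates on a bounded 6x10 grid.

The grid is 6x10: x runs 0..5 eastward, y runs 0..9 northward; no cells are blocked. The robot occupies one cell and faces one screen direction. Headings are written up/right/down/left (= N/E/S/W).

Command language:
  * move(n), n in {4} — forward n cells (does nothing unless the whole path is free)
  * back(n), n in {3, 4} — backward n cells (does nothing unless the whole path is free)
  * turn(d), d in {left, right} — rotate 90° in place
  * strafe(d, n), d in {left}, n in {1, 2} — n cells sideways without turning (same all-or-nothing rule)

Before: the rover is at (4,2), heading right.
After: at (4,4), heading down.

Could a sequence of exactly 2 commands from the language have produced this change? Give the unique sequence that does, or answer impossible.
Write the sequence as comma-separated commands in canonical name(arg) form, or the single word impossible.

key: cell and facing (now S) both changed — the 2 commands mix motion and turning
start: at (4,2), heading right
t=1 strafe(left, 2) ⇒ at (4,4), heading right
t=2 turn(right) ⇒ at (4,4), heading down
uniquely the one of 49 2-step routes that fits.

strafe(left, 2), turn(right)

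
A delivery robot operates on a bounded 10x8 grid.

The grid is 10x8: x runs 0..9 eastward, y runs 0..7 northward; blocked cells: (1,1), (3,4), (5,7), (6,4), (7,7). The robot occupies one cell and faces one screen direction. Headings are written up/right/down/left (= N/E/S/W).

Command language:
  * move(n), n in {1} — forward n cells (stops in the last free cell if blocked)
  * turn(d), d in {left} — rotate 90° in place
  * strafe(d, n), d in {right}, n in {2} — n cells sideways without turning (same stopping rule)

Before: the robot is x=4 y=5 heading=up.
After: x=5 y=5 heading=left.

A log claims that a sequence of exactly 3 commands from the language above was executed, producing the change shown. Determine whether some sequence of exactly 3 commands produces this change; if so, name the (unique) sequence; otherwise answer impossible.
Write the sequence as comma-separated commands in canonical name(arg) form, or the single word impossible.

strafe(right, 2), turn(left), move(1)

key: cell and facing (now W) both changed — the 3 commands mix motion and turning
initial: x=4 y=5 heading=up
[1] after strafe(right, 2): x=6 y=5 heading=up
[2] after turn(left): x=6 y=5 heading=left
[3] after move(1): x=5 y=5 heading=left
no other 3-command option fits: unique.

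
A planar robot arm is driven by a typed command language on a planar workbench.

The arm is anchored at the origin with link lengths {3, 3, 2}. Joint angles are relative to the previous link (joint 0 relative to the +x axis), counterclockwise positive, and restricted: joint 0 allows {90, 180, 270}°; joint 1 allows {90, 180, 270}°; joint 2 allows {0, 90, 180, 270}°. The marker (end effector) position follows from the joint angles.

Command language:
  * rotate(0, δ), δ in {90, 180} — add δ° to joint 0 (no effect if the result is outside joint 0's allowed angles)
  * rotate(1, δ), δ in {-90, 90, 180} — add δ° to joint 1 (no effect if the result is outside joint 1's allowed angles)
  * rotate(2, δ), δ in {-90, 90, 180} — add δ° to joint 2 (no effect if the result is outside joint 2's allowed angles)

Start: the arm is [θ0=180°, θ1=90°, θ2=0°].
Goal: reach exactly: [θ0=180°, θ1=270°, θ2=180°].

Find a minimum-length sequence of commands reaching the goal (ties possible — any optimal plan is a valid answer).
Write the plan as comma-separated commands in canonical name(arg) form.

rotate(1, 180), rotate(2, 180)

start: [θ0=180°, θ1=90°, θ2=0°]
[1] after rotate(1, 180): [θ0=180°, θ1=270°, θ2=0°]
[2] after rotate(2, 180): [θ0=180°, θ1=270°, θ2=180°]
nothing shorter than 2 reaches the goal.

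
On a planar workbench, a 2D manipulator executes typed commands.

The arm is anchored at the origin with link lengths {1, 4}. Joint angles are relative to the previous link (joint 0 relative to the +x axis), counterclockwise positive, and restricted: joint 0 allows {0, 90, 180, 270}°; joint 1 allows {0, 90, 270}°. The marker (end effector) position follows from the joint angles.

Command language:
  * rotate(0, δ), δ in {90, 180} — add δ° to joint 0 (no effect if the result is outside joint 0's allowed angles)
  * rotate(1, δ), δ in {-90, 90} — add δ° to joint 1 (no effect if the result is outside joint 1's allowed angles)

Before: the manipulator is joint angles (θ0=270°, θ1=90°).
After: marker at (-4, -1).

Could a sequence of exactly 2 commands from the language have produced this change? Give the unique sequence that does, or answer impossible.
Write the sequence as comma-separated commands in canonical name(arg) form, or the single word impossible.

start: joint angles (θ0=270°, θ1=90°)
t=1 rotate(1, -90) ⇒ joint angles (θ0=270°, θ1=0°)
t=2 rotate(1, -90) ⇒ joint angles (θ0=270°, θ1=270°)
all 16 alternatives checked — unique.

rotate(1, -90), rotate(1, -90)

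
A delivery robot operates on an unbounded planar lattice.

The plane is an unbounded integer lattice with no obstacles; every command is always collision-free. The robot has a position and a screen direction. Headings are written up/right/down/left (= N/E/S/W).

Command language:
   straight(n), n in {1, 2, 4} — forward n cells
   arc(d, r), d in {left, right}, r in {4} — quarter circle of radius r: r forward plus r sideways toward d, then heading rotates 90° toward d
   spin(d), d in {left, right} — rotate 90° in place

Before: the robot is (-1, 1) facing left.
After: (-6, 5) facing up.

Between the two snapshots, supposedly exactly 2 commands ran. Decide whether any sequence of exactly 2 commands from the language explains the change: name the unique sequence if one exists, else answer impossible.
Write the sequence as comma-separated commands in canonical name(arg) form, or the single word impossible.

key: cell and facing (now N) both changed — the 2 commands mix motion and turning
start: (-1, 1) facing left
t=1 straight(1) ⇒ (-2, 1) facing left
t=2 arc(right, 4) ⇒ (-6, 5) facing up
no rival 2-sequence matches.

straight(1), arc(right, 4)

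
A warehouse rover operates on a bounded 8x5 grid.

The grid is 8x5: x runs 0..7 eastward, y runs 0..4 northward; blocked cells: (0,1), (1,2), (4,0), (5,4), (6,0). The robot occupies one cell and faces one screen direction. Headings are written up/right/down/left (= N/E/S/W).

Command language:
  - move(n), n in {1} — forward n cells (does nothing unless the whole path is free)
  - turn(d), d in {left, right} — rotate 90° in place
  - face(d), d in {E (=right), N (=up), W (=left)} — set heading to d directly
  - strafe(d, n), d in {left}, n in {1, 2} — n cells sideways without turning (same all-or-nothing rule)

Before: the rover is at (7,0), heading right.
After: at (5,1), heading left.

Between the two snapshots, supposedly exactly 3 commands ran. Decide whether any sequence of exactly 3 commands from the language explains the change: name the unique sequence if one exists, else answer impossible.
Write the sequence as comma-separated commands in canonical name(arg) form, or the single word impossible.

impossible

every 3-command combo misses the target.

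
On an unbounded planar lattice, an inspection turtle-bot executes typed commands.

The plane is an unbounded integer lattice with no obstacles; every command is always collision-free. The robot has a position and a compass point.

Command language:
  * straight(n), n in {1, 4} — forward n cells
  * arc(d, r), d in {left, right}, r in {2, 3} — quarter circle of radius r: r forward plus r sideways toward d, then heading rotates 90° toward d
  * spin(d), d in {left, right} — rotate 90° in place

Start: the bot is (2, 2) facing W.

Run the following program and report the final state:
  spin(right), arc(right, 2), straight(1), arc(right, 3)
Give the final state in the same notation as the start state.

(8, 1) facing S

start: (2, 2) facing W
[1] after spin(right): (2, 2) facing N
[2] after arc(right, 2): (4, 4) facing E
[3] after straight(1): (5, 4) facing E
[4] after arc(right, 3): (8, 1) facing S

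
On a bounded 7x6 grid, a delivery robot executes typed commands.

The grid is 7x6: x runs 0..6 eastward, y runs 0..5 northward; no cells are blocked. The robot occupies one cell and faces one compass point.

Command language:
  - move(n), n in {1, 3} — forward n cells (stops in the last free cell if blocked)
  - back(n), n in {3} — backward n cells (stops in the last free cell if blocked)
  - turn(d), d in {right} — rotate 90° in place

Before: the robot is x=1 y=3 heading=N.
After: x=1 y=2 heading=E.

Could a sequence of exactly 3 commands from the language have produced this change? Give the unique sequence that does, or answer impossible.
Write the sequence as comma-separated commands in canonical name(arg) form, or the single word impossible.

key: cell and facing (now E) both changed — the 3 commands mix motion and turning
t0: x=1 y=3 heading=N
1. move(3) → x=1 y=5 heading=N
2. back(3) → x=1 y=2 heading=N
3. turn(right) → x=1 y=2 heading=E
all 64 alternatives checked — unique.

move(3), back(3), turn(right)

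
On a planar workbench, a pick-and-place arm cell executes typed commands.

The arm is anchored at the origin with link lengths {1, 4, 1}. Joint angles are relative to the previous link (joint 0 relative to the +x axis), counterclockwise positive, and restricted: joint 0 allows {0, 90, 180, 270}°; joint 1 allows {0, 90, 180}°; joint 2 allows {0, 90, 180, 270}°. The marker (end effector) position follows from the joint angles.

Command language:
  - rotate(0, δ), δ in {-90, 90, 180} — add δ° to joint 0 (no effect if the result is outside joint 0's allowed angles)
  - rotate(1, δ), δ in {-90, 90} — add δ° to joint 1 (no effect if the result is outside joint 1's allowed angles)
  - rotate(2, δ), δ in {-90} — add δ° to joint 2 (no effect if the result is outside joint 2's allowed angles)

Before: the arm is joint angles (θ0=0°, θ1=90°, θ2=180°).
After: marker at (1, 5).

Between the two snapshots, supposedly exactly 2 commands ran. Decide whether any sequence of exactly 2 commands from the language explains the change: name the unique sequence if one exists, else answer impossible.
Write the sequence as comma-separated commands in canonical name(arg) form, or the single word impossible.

rotate(2, -90), rotate(2, -90)

t0: joint angles (θ0=0°, θ1=90°, θ2=180°)
1. rotate(2, -90) → joint angles (θ0=0°, θ1=90°, θ2=90°)
2. rotate(2, -90) → joint angles (θ0=0°, θ1=90°, θ2=0°)
all 36 alternatives checked — unique.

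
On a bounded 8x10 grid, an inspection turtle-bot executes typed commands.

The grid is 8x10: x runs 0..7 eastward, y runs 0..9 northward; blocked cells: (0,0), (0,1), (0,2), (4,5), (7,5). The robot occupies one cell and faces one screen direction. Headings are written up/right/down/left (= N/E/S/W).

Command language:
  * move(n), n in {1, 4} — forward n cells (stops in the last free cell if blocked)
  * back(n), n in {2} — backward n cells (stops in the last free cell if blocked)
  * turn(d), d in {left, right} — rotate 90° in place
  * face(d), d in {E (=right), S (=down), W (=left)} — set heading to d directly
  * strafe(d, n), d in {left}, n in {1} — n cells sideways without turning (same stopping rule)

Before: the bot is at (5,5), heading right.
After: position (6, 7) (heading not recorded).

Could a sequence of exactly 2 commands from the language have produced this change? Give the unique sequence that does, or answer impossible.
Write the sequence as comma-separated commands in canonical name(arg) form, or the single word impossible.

impossible

every 2-command combo misses the target.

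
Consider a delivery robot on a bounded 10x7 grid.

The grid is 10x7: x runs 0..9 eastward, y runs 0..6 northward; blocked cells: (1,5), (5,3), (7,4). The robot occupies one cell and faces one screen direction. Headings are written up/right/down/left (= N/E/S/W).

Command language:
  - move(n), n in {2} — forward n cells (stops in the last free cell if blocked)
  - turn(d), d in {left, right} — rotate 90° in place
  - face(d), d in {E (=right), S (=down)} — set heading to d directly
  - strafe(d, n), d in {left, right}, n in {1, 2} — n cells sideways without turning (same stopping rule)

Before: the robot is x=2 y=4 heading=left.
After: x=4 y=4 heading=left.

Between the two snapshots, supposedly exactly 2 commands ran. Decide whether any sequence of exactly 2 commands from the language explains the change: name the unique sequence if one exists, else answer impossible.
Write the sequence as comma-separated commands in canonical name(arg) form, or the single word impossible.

impossible

all 81 sequences checked — none match.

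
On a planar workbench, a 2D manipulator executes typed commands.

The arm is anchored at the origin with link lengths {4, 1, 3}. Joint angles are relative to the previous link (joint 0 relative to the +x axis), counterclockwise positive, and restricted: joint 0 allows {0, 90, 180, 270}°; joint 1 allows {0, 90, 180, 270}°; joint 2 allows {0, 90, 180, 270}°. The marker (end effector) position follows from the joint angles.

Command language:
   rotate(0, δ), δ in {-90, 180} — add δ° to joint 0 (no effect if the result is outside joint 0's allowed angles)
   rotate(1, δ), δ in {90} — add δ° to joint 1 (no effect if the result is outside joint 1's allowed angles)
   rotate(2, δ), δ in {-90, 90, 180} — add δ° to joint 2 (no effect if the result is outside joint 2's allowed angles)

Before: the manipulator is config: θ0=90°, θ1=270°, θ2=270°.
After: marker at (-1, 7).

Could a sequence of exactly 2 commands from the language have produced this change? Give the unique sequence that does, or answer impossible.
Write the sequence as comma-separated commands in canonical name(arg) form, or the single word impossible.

begin: config: θ0=90°, θ1=270°, θ2=270°
1. rotate(1, 90) → config: θ0=90°, θ1=0°, θ2=270°
2. rotate(1, 90) → config: θ0=90°, θ1=90°, θ2=270°
uniquely the one of 36 2-step routes that fits.

rotate(1, 90), rotate(1, 90)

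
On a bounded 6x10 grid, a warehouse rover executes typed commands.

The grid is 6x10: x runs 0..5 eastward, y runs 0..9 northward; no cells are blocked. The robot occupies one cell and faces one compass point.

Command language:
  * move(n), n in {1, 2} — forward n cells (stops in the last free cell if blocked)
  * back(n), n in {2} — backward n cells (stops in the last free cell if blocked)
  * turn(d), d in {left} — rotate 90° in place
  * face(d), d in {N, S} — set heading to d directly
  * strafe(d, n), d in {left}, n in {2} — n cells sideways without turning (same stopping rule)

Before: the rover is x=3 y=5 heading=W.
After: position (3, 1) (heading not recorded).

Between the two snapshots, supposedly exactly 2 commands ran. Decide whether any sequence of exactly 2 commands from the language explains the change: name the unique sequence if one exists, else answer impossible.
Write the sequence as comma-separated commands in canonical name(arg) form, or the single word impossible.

start: x=3 y=5 heading=W
1. strafe(left, 2) → x=3 y=3 heading=W
2. strafe(left, 2) → x=3 y=1 heading=W
no other 2-command option fits: unique.

strafe(left, 2), strafe(left, 2)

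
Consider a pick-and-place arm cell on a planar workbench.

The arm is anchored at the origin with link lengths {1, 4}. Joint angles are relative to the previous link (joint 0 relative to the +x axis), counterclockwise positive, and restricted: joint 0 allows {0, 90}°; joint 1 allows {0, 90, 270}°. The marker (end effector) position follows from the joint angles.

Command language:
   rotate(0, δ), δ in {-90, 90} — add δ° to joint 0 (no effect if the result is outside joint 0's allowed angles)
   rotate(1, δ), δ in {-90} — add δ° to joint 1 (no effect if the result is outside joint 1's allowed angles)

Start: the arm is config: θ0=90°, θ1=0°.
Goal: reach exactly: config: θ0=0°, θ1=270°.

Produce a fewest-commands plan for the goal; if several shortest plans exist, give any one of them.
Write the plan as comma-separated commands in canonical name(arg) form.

t0: config: θ0=90°, θ1=0°
[1] after rotate(0, -90): config: θ0=0°, θ1=0°
[2] after rotate(1, -90): config: θ0=0°, θ1=270°
nothing shorter than 2 reaches the goal.

rotate(0, -90), rotate(1, -90)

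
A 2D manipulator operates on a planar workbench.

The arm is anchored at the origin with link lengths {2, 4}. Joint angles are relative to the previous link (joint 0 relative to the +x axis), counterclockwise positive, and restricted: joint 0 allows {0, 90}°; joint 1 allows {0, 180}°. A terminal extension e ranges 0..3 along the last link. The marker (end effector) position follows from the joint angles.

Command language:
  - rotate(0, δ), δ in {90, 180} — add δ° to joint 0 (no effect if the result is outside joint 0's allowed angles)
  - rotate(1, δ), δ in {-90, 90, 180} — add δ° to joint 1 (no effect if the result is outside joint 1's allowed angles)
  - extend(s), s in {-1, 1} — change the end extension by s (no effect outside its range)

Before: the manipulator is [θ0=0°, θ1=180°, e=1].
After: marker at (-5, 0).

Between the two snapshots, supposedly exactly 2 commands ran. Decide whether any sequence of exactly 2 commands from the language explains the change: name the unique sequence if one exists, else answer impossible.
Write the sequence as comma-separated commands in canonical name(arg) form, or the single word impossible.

extend(1), extend(1)

start: [θ0=0°, θ1=180°, e=1]
1. extend(1) → [θ0=0°, θ1=180°, e=2]
2. extend(1) → [θ0=0°, θ1=180°, e=3]
no rival 2-sequence matches.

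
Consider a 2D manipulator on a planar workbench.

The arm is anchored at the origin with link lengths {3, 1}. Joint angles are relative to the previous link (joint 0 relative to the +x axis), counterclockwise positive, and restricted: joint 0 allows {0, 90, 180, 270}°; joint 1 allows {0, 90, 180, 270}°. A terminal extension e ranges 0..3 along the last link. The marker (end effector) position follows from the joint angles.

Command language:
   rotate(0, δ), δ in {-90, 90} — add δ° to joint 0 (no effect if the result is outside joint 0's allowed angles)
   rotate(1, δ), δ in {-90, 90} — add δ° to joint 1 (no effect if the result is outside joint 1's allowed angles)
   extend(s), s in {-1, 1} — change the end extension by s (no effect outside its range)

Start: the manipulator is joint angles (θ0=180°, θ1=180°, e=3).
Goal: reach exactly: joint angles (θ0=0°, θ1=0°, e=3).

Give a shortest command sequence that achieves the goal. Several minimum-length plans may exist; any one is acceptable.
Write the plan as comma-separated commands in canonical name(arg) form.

rotate(0, 90), rotate(0, 90), rotate(1, -90), rotate(1, -90)

from: joint angles (θ0=180°, θ1=180°, e=3)
1. rotate(0, 90) → joint angles (θ0=270°, θ1=180°, e=3)
2. rotate(0, 90) → joint angles (θ0=0°, θ1=180°, e=3)
3. rotate(1, -90) → joint angles (θ0=0°, θ1=90°, e=3)
4. rotate(1, -90) → joint angles (θ0=0°, θ1=0°, e=3)
minimal: 4 command(s), checked below 4.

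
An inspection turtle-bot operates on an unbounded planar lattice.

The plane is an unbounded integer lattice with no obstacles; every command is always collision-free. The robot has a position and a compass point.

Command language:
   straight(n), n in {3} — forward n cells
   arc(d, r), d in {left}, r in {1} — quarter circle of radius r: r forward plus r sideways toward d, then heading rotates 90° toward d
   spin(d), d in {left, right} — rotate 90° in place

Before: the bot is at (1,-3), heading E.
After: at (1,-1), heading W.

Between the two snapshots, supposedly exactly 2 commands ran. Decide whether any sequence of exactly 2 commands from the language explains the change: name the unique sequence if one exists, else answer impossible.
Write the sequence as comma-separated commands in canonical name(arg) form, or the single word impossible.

arc(left, 1), arc(left, 1)

key: cell and facing (now W) both changed — the 2 commands mix motion and turning
from: at (1,-3), heading E
[1] after arc(left, 1): at (2,-2), heading N
[2] after arc(left, 1): at (1,-1), heading W
no rival 2-sequence matches.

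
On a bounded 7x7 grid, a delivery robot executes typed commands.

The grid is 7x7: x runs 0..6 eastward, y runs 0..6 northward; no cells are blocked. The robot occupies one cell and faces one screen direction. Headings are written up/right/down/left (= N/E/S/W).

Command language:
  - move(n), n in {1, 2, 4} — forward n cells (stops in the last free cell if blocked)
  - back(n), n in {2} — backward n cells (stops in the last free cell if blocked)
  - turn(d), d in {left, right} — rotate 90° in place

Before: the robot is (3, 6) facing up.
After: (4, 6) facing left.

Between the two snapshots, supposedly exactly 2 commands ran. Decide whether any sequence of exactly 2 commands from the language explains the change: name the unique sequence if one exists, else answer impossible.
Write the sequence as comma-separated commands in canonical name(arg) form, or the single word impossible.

all 36 sequences checked — none match.

impossible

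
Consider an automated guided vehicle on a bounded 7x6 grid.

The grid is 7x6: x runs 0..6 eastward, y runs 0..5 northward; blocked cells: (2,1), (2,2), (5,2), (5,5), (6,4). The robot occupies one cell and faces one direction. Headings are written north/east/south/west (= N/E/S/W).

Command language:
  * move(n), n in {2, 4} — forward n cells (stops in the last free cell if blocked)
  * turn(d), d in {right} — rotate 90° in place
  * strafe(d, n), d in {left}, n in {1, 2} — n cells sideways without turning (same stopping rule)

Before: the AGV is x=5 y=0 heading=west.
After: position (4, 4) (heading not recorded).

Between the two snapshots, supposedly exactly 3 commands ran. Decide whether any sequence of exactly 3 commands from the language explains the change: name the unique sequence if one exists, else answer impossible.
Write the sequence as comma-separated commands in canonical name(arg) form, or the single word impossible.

key: running move(4) before turn(right) would end elsewhere — order is forced
start: x=5 y=0 heading=west
1. turn(right) → x=5 y=0 heading=north
2. strafe(left, 1) → x=4 y=0 heading=north
3. move(4) → x=4 y=4 heading=north
no rival 3-sequence matches.

turn(right), strafe(left, 1), move(4)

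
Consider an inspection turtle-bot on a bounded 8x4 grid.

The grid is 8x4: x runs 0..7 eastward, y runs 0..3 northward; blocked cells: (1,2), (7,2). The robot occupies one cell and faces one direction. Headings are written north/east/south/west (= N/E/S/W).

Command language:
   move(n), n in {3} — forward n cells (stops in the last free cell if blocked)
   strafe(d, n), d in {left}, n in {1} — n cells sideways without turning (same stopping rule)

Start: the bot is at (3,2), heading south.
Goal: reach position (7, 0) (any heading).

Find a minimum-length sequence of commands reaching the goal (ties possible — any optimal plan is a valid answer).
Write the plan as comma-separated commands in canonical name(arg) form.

move(3), strafe(left, 1), strafe(left, 1), strafe(left, 1), strafe(left, 1)

start: at (3,2), heading south
step 1 (move(3)): at (3,0), heading south
step 2 (strafe(left, 1)): at (4,0), heading south
step 3 (strafe(left, 1)): at (5,0), heading south
step 4 (strafe(left, 1)): at (6,0), heading south
step 5 (strafe(left, 1)): at (7,0), heading south
nothing shorter than 5 reaches the goal.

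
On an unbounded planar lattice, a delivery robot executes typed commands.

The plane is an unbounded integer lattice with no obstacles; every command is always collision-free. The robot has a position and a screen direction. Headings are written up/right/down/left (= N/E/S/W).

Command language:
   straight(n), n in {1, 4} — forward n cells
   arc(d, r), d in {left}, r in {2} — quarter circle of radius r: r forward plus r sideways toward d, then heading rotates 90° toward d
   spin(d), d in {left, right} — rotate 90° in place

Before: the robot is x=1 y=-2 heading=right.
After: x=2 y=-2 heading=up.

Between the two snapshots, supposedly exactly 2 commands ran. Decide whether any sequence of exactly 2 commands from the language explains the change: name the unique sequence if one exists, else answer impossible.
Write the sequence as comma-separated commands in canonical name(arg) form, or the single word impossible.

straight(1), spin(left)

key: cell and facing (now N) both changed — the 2 commands mix motion and turning
from: x=1 y=-2 heading=right
[1] after straight(1): x=2 y=-2 heading=right
[2] after spin(left): x=2 y=-2 heading=up
no other 2-command option fits: unique.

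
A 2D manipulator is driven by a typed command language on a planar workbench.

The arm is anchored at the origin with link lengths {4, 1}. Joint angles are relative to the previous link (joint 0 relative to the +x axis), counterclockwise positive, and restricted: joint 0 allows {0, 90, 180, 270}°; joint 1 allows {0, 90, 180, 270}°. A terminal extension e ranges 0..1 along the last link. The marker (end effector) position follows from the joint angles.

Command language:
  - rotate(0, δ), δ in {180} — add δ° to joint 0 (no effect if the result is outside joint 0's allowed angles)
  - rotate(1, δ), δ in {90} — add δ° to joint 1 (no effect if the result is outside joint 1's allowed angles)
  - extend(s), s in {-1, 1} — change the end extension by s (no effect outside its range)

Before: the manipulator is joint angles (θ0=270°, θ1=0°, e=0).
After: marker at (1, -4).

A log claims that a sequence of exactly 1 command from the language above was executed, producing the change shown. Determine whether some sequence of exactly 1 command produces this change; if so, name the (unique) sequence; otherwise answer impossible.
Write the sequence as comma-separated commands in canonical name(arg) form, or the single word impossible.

rotate(1, 90)

begin: joint angles (θ0=270°, θ1=0°, e=0)
step 1 (rotate(1, 90)): joint angles (θ0=270°, θ1=90°, e=0)
no rival 1-sequence matches.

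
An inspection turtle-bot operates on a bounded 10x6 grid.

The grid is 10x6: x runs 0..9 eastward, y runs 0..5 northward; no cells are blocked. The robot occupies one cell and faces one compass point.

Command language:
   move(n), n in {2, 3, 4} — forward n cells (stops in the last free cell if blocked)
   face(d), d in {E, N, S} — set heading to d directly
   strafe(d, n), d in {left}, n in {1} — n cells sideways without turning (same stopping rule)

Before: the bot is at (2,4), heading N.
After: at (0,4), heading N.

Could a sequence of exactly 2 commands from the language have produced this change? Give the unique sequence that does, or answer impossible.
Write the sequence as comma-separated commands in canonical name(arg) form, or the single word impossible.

key: still facing N at the end — nothing in the sequence rotates
start: at (2,4), heading N
1. strafe(left, 1) → at (1,4), heading N
2. strafe(left, 1) → at (0,4), heading N
uniquely the one of 49 2-step routes that fits.

strafe(left, 1), strafe(left, 1)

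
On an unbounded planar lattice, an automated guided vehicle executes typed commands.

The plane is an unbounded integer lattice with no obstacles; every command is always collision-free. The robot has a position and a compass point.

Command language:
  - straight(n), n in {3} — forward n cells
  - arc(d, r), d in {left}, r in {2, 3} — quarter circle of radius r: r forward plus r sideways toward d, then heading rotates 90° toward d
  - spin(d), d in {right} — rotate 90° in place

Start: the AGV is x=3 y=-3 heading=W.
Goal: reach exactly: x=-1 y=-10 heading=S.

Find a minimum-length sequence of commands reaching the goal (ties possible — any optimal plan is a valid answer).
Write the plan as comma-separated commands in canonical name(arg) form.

arc(left, 2), straight(3), spin(right), arc(left, 2)

initial: x=3 y=-3 heading=W
[1] after arc(left, 2): x=1 y=-5 heading=S
[2] after straight(3): x=1 y=-8 heading=S
[3] after spin(right): x=1 y=-8 heading=W
[4] after arc(left, 2): x=-1 y=-10 heading=S
shorter routes all fall short; 4 is best.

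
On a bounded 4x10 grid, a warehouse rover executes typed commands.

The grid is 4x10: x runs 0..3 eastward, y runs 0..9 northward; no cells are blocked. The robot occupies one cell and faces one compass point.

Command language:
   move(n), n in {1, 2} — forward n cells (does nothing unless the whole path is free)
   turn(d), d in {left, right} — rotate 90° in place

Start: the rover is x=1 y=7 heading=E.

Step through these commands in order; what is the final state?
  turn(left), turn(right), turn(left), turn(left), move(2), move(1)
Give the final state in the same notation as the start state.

begin: x=1 y=7 heading=E
step 1 (turn(left)): x=1 y=7 heading=N
step 2 (turn(right)): x=1 y=7 heading=E
step 3 (turn(left)): x=1 y=7 heading=N
step 4 (turn(left)): x=1 y=7 heading=W
step 5 (move(2)): x=1 y=7 heading=W
step 6 (move(1)): x=0 y=7 heading=W

x=0 y=7 heading=W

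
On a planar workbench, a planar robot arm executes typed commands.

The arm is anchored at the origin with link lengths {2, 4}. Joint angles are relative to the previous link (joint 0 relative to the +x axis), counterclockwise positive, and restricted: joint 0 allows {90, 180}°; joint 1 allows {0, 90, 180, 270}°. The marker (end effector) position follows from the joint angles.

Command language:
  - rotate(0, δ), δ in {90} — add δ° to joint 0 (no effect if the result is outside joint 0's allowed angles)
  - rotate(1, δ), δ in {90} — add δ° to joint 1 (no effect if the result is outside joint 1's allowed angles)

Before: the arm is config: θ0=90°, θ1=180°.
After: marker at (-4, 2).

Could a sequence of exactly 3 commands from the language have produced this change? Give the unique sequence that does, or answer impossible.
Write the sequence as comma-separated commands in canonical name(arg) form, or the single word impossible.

start: config: θ0=90°, θ1=180°
1. rotate(1, 90) → config: θ0=90°, θ1=270°
2. rotate(1, 90) → config: θ0=90°, θ1=0°
3. rotate(1, 90) → config: θ0=90°, θ1=90°
all 8 alternatives checked — unique.

rotate(1, 90), rotate(1, 90), rotate(1, 90)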